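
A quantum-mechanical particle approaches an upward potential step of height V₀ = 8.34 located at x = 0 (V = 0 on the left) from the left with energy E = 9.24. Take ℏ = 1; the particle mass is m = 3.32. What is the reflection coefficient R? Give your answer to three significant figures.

On each side the TISE gives plane waves with k = √(2m(E − V))/ℏ: k₁ = √(2·3.32·9.24) = 7.833, k₂ = √(2·3.32·0.9) = 2.445.
Matching ψ and ψ′ at x = 0 gives r = (k₁ − k₂)/(k₁ + k₂), so R = r² = 0.2749 and T = 1 − R = 0.7251.

R = 0.275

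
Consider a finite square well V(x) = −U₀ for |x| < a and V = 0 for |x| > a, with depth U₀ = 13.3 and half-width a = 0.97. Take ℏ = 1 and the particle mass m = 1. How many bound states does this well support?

Define the well-strength parameter z₀ = (a/ℏ)√(2mU₀) = 0.97 × √(2·1·13.3) = 5.003.
The even/odd transcendental equations gain one root per π/2 in z₀, giving N = 1 + ⌊2z₀/π⌋ = 1 + ⌊3.185⌋ = 4.

N = 4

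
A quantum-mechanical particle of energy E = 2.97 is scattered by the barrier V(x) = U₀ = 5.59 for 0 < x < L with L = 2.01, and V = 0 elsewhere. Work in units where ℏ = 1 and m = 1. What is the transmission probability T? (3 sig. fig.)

Since E < U₀ the interior solution is evanescent with decay constant κ = √(2m(U₀ − E))/ℏ = 2.289.
κL = 4.601, sinh(κL) = 49.79.
Matching ψ, ψ′ at both faces gives T = [1 + U₀² sinh²(κL) / (4E(U₀ − E))]⁻¹ = 1/2490 = 0.000402.

T = 0.000402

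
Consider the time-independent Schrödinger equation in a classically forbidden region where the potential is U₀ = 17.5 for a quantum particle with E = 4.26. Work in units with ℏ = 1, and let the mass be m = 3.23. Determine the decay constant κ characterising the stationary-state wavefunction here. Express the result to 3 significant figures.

Since E < U₀ the TISE in this region is ψ'' = κ²ψ with κ = √(2m(U₀ − E))/ℏ.
κ = √(2 × 3.23 × 13.24) = 9.248.

κ = 9.25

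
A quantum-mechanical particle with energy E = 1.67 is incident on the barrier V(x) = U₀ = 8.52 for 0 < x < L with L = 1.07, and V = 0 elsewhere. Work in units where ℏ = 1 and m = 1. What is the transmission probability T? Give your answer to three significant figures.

E < U₀: inside the barrier ψ ∝ e^{±κx} with κ = √(2m(U₀ − E))/ℏ = 3.701.
κL = 3.960, sinh(κL) = 26.23.
The exact tunnelling result is T⁻¹ = 1 + U₀² sinh²(κL) / [4E(U₀ − E)] = 1093, so T = 0.000915.

T = 0.000915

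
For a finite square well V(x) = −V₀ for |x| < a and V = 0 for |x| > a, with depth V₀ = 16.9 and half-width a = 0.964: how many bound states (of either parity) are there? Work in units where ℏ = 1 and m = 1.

Define the well-strength parameter z₀ = (a/ℏ)√(2mV₀) = 0.964 × √(2·1·16.9) = 5.604.
The even/odd transcendental equations gain one root per π/2 in z₀, giving N = 1 + ⌊2z₀/π⌋ = 1 + ⌊3.568⌋ = 4.

N = 4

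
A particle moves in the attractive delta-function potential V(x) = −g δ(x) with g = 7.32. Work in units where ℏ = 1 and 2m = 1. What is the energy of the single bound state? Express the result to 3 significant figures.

E = -13.4

For x ≠ 0 the bound state is ψ ∝ e^{−κ|x|}; integrating the TISE across the delta gives the cusp condition 2κ = 2mg/ℏ², so κ = 3.660.
Then E = −ℏ²κ²/(2m) = −mg²/(2ℏ²) = -13.40.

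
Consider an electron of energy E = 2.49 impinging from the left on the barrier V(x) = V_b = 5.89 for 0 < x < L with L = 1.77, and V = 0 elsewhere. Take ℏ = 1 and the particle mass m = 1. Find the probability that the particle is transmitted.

T = 0.000382

E < V_b: inside the barrier ψ ∝ e^{±κx} with κ = √(2m(V_b − E))/ℏ = 2.608.
κL = 4.616, sinh(κL) = 50.52.
The exact tunnelling result is T⁻¹ = 1 + V_b² sinh²(κL) / [4E(V_b − E)] = 2616, so T = 0.000382.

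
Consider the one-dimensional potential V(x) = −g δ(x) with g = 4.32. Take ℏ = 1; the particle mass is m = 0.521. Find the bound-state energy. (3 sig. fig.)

The bound state is ψ(x) = √κ e^{−κ|x|}. The derivative jump ψ'(0⁺) − ψ'(0⁻) = −(2mg/ℏ²)ψ(0) fixes κ = mg/ℏ² = 2.251.
Then E = −ℏ²κ²/(2m) = −mg²/(2ℏ²) = -4.862.

E = -4.86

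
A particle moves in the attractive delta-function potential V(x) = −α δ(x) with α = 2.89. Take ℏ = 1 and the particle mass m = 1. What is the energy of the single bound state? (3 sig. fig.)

E = -4.18

For x ≠ 0 the bound state is ψ ∝ e^{−κ|x|}; integrating the TISE across the delta gives the cusp condition 2κ = 2mα/ℏ², so κ = 2.890.
Then E = −ℏ²κ²/(2m) = −mα²/(2ℏ²) = -4.176.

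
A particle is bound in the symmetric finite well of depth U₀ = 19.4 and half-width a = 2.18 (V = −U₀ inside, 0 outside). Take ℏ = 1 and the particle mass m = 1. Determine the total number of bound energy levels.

N = 9

Define the well-strength parameter z₀ = (a/ℏ)√(2mU₀) = 2.18 × √(2·1·19.4) = 13.58.
The even/odd transcendental equations gain one root per π/2 in z₀, giving N = 1 + ⌊2z₀/π⌋ = 1 + ⌊8.645⌋ = 9.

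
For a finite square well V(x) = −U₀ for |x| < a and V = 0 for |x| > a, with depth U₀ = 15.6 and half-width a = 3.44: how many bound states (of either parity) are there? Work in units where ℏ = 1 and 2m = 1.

N = 9

The dimensionless depth is z₀ = a√(2mU₀)/ℏ = 3.44 × √(15.60) = 13.59.
The even/odd transcendental equations gain one root per π/2 in z₀, giving N = 1 + ⌊2z₀/π⌋ = 1 + ⌊8.650⌋ = 9.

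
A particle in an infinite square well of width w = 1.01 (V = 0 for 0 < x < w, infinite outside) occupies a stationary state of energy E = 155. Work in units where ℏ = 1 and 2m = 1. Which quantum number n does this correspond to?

n = 4

From E_n = n²π²ℏ²/(2mw²) invert to n = √(2mw²E)/(πℏ).
n = (1.01/π) × √(2 × 0.5 × 155) = 4.003 → n = 4.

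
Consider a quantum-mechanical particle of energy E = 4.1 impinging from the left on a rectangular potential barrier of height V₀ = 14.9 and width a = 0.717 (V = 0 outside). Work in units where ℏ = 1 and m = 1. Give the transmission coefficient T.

E < V₀: inside the barrier ψ ∝ e^{±κx} with κ = √(2m(V₀ − E))/ℏ = 4.648.
κa = 3.332, sinh(κa) = 13.98.
The exact tunnelling result is T⁻¹ = 1 + V₀² sinh²(κa) / [4E(V₀ − E)] = 246.1, so T = 0.00406.

T = 0.00406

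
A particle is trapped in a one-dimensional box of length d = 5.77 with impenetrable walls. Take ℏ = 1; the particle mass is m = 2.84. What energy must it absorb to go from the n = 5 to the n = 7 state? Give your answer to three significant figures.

ΔE = 1.25

E_n = n²π²ℏ²/(2md²), so ΔE = (7² − 5²) π²ℏ²/(2md²).
ΔE = 24 × π² / (2 × 2.84 × 5.77²) = 1.253.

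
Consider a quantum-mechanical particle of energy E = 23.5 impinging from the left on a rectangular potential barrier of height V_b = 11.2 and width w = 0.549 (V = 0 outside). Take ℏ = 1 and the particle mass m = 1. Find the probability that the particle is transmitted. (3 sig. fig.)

Above the barrier the interior wavenumber is k₂ = √(2m(E − V_b))/ℏ = 4.960, giving phase k₂w = 2.723.
T = [1 + V_b² sin²(k₂w) / (4E(E − V_b))]⁻¹ = 1/1.018 = 0.982.

T = 0.982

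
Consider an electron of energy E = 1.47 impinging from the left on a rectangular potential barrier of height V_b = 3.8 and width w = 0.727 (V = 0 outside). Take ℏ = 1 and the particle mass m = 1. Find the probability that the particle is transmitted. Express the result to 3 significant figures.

E < V_b: inside the barrier ψ ∝ e^{±κx} with κ = √(2m(V_b − E))/ℏ = 2.159.
κw = 1.569, sinh(κw) = 2.298.
Matching ψ, ψ′ at both faces gives T = [1 + V_b² sinh²(κw) / (4E(V_b − E))]⁻¹ = 1/6.565 = 0.152.

T = 0.152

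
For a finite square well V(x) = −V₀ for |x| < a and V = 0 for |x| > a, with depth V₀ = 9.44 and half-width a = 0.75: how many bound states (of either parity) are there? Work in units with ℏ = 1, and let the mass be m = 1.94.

The dimensionless depth is z₀ = a√(2mV₀)/ℏ = 0.75 × √(36.63) = 4.539.
A new bound state (alternating even/odd) appears each time z₀ passes a multiple of π/2, so N = ⌊2z₀/π⌋ + 1 = ⌊2.890⌋ + 1 = 3.

N = 3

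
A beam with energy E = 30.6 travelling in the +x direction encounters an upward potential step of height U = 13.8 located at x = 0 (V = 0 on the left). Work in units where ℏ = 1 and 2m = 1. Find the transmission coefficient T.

On each side the TISE gives plane waves with k = √(2m(E − V))/ℏ: k₁ = √(2·½·30.6) = 5.532, k₂ = √(2·½·16.8) = 4.099.
Matching ψ and ψ′ at x = 0 gives r = (k₁ − k₂)/(k₁ + k₂), so R = r² = 0.02214 and T = 1 − R = 0.9779.

T = 0.978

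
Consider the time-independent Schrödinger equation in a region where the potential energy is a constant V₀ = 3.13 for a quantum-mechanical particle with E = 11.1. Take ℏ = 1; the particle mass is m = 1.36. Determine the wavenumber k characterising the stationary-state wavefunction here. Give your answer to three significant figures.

With E > V₀ the solution is oscillatory, ψ ∝ e^{±ikx} with k = √(2m(E − V₀))/ℏ.
k = √(2 × 1.36 × 7.97) = 4.656.

k = 4.66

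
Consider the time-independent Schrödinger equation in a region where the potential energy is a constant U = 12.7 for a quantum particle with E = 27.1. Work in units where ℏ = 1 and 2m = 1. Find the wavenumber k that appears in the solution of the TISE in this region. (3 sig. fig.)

k = 3.79

With E > U the solution is oscillatory, ψ ∝ e^{±ikx} with k = √(2m(E − U))/ℏ.
k = √(2 × 0.5 × 14.4) = 3.795.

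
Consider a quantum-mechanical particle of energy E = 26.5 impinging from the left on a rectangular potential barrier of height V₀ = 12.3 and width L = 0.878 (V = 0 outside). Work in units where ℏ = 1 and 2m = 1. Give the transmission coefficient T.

T = 0.997

Above the barrier the interior wavenumber is k₂ = √(2m(E − V₀))/ℏ = 3.768, giving phase k₂L = 3.309.
T = [1 + V₀² sin²(k₂L) / (4E(E − V₀))]⁻¹ = 1/1.003 = 0.997.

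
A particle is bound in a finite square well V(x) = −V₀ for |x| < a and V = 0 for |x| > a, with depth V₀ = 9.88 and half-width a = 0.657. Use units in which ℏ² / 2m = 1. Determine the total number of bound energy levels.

Define the well-strength parameter z₀ = (a/ℏ)√(2mV₀) = 0.657 × √(2·0.5·9.88) = 2.065.
The even/odd transcendental equations gain one root per π/2 in z₀, giving N = 1 + ⌊2z₀/π⌋ = 1 + ⌊1.315⌋ = 2.

N = 2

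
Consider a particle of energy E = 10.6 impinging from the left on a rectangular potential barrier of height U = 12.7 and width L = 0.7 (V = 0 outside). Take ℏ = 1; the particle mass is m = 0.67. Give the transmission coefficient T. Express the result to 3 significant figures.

Since E < U the interior solution is evanescent with decay constant κ = √(2m(U − E))/ℏ = 1.677.
κL = 1.174, sinh(κL) = 1.463.
Matching ψ, ψ′ at both faces gives T = [1 + U² sinh²(κL) / (4E(U − E))]⁻¹ = 1/4.879 = 0.205.

T = 0.205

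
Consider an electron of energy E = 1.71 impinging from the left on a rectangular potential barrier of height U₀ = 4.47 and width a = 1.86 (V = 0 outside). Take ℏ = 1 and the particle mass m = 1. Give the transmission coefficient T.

Since E < U₀ the interior solution is evanescent with decay constant κ = √(2m(U₀ − E))/ℏ = 2.349.
κa = 4.370, sinh(κa) = 39.52.
The exact tunnelling result is T⁻¹ = 1 + U₀² sinh²(κa) / [4E(U₀ − E)] = 1654, so T = 0.000605.

T = 0.000605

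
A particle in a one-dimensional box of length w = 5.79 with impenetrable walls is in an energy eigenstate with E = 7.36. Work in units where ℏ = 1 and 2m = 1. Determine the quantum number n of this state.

n = 5

From E_n = n²π²ℏ²/(2mw²) invert to n = √(2mw²E)/(πℏ).
n = (5.79/π) × √(2 × 0.5 × 7.36) = 5.000 → n = 5.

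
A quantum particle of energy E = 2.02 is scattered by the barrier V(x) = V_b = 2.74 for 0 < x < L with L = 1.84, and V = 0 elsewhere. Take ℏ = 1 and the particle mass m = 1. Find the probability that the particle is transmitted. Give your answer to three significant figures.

Since E < V_b the interior solution is evanescent with decay constant κ = √(2m(V_b − E))/ℏ = 1.200.
κL = 2.208, sinh(κL) = 4.494.
The exact tunnelling result is T⁻¹ = 1 + V_b² sinh²(κL) / [4E(V_b − E)] = 27.06, so T = 0.0370.

T = 0.0370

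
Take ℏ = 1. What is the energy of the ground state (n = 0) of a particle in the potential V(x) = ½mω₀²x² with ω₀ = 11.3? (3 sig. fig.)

Using E_n = (n + ½)ℏω₀: E_0 = 0.5 × 11.3 = 5.650.

E = 5.65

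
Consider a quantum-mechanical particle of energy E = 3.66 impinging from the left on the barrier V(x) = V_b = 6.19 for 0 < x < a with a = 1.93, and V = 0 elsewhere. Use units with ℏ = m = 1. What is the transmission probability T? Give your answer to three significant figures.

Since E < V_b the interior solution is evanescent with decay constant κ = √(2m(V_b − E))/ℏ = 2.249.
κa = 4.341, sinh(κa) = 38.40.
Matching ψ, ψ′ at both faces gives T = [1 + V_b² sinh²(κa) / (4E(V_b − E))]⁻¹ = 1/1527 = 0.000655.

T = 0.000655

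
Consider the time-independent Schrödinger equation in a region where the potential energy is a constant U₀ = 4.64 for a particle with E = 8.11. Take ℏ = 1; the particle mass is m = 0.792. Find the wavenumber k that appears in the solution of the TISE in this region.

With E > U₀ the solution is oscillatory, ψ ∝ e^{±ikx} with k = √(2m(E − U₀))/ℏ.
k = √(2 × 0.792 × 3.47) = 2.344.

k = 2.34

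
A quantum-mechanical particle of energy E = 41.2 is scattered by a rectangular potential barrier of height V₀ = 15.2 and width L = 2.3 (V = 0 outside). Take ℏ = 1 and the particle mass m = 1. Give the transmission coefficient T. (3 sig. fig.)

E > V₀: inside the barrier k₂ = √(2m(E − V₀))/ℏ = 7.211, k₂L = 16.59.
Matching at both interfaces gives T⁻¹ = 1 + V₀² sin²(k₂L) / [4E(E − V₀)] = 1.032, hence T = 0.969.

T = 0.969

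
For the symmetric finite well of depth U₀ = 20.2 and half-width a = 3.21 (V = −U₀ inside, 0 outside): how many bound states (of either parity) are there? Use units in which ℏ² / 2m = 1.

N = 10

The dimensionless depth is z₀ = a√(2mU₀)/ℏ = 3.21 × √(20.20) = 14.43.
The even/odd transcendental equations gain one root per π/2 in z₀, giving N = 1 + ⌊2z₀/π⌋ = 1 + ⌊9.185⌋ = 10.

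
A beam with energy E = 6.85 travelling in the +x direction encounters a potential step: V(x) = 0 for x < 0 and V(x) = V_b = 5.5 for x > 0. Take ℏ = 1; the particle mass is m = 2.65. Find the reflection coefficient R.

On each side the TISE gives plane waves with k = √(2m(E − V))/ℏ: k₁ = √(2·2.65·6.85) = 6.025, k₂ = √(2·2.65·1.35) = 2.675.
Matching ψ and ψ′ at x = 0 gives r = (k₁ − k₂)/(k₁ + k₂), so R = r² = 0.1483 and T = 1 − R = 0.8517.

R = 0.148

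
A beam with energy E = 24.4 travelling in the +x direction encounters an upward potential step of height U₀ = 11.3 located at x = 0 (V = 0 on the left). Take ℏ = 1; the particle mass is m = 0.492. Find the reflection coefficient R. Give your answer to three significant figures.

R = 0.0238

The wavenumbers are k₁ = √(2mE)/ℏ = 4.900 on the left and k₂ = √(2m(E − U₀))/ℏ = 3.590 on the right.
Continuity of ψ and ψ′ at the step yields the reflection amplitude r = (k₁ − k₂)/(k₁ + k₂) = 0.1543; thus R = |r|² = 0.02379, T = 0.9762.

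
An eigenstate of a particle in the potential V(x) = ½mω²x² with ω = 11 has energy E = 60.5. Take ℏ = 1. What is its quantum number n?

n = 5

E_n = ℏω(n + ½) ⇒ n = E/(ℏω) − ½ = 60.5/11 − 0.5 = 5.000 → n = 5.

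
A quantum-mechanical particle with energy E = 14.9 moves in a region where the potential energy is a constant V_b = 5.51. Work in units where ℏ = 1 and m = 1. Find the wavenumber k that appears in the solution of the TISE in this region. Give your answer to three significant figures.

k = 4.33

With E > V_b the solution is oscillatory, ψ ∝ e^{±ikx} with k = √(2m(E − V_b))/ℏ.
k = √(2 × 1 × 9.39) = 4.334.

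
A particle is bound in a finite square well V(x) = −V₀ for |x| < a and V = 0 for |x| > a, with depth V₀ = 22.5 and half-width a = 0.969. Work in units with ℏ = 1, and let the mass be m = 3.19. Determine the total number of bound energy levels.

The dimensionless depth is z₀ = a√(2mV₀)/ℏ = 0.969 × √(143.6) = 11.61.
A new bound state (alternating even/odd) appears each time z₀ passes a multiple of π/2, so N = ⌊2z₀/π⌋ + 1 = ⌊7.391⌋ + 1 = 8.

N = 8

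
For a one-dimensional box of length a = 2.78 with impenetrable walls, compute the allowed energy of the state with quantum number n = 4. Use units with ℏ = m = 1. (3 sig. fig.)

E = 10.2

The infinite-well eigenfunctions ψ_n = √(2/a) sin(nπx/a) vanish at both walls, giving E_n = n²π²ℏ²/(2ma²).
E_4 = 4² × π² / (2 × 1 × 2.78²) = 10.22.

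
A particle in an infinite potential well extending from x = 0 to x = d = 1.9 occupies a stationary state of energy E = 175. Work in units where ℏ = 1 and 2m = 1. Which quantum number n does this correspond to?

For an infinite well E_n = n²π²ℏ²/(2md²), so n = (d/πℏ)√(2mE).
n = (1.9/π) × √(2 × 0.5 × 175) = 8.001 → n = 8.

n = 8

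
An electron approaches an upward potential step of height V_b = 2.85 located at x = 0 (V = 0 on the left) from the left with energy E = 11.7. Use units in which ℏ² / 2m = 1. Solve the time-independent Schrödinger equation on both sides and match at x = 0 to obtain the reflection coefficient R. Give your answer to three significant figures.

R = 0.00486

The wavenumbers are k₁ = √(2mE)/ℏ = 3.421 on the left and k₂ = √(2m(E − V_b))/ℏ = 2.975 on the right.
Continuity of ψ and ψ′ at the step yields the reflection amplitude r = (k₁ − k₂)/(k₁ + k₂) = 0.06968; thus R = |r|² = 0.004855, T = 0.9951.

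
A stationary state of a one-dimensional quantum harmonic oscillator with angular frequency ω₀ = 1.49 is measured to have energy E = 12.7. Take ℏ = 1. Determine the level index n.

E_n = ℏω₀(n + ½) ⇒ n = E/(ℏω₀) − ½ = 12.7/1.49 − 0.5 = 8.023 → n = 8.

n = 8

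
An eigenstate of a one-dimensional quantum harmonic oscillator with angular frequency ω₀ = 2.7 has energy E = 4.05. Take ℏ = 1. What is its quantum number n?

Invert E_n = (n + ½)ℏω₀: n = E/ℏω₀ − ½ = 1.000, so n = 1.

n = 1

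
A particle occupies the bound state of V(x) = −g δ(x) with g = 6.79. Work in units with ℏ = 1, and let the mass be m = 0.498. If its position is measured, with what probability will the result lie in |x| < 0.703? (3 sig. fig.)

P = 0.991

The normalised bound state is ψ = √κ e^{−κ|x|} with κ = mg/ℏ² = 3.381.
P(|x| < d) = ∫_{−d}^{d} κ e^{−2κ|x|} dx = 1 − e^{−2κd} = 1 − e^{−4.754} = 0.9914.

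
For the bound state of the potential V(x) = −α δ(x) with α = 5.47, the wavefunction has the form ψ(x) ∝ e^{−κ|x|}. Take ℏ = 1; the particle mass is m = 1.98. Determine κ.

κ = 10.8

Integrate −(ℏ²/2m)ψ'' − αδ(x)ψ = Eψ from −ε to +ε: the ψ'' term gives ψ'(0⁺) − ψ'(0⁻) and the δ term gives −(2mα/ℏ²)ψ(0).
With ψ ∝ e^{−κ|x|} this yields −2κ = −2mα/ℏ², so κ = mα/ℏ² = 10.83.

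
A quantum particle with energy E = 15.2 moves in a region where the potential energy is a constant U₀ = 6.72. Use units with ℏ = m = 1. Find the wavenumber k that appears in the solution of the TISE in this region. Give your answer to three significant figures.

k = 4.12

With E > U₀ the solution is oscillatory, ψ ∝ e^{±ikx} with k = √(2m(E − U₀))/ℏ.
k = √(2 × 1 × 8.48) = 4.118.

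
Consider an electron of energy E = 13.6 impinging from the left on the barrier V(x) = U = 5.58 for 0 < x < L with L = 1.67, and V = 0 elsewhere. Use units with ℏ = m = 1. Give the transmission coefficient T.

T = 0.989

Above the barrier the interior wavenumber is k₂ = √(2m(E − U))/ℏ = 4.005, giving phase k₂L = 6.688.
T = [1 + U² sin²(k₂L) / (4E(E − U))]⁻¹ = 1/1.011 = 0.989.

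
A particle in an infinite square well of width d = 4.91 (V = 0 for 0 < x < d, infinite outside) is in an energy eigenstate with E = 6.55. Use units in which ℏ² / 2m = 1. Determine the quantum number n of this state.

From E_n = n²π²ℏ²/(2md²) invert to n = √(2md²E)/(πℏ).
n = (4.91/π) × √(2 × 0.5 × 6.55) = 4.000 → n = 4.

n = 4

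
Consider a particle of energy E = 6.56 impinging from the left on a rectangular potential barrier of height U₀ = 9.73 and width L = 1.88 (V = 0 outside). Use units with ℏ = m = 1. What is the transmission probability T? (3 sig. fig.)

Since E < U₀ the interior solution is evanescent with decay constant κ = √(2m(U₀ − E))/ℏ = 2.518.
κL = 4.734, sinh(κL) = 56.85.
The exact tunnelling result is T⁻¹ = 1 + U₀² sinh²(κL) / [4E(U₀ − E)] = 3680, so T = 0.000272.

T = 0.000272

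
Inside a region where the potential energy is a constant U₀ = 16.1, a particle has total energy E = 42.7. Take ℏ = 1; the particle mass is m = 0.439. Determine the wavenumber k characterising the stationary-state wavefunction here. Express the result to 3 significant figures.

k = 4.83

With E > U₀ the solution is oscillatory, ψ ∝ e^{±ikx} with k = √(2m(E − U₀))/ℏ.
k = √(2 × 0.439 × 26.6) = 4.833.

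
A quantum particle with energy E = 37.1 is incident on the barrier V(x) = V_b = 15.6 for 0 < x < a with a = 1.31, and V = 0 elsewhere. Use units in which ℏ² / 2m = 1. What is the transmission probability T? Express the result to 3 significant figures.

Above the barrier the interior wavenumber is k₂ = √(2m(E − V_b))/ℏ = 4.637, giving phase k₂a = 6.074.
T = [1 + V_b² sin²(k₂a) / (4E(E − V_b))]⁻¹ = 1/1.003 = 0.997.

T = 0.997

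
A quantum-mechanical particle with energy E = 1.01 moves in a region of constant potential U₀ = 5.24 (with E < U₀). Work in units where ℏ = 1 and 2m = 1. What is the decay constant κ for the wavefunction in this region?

κ = 2.06

Since E < U₀ the TISE in this region is ψ'' = κ²ψ with κ = √(2m(U₀ − E))/ℏ.
κ = √(2 × 0.5 × 4.23) = 2.057.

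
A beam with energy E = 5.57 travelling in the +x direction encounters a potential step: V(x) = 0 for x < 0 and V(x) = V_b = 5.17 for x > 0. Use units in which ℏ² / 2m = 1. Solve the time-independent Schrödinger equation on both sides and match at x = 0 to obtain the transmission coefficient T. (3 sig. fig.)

T = 0.667

The wavenumbers are k₁ = √(2mE)/ℏ = 2.360 on the left and k₂ = √(2m(E − V_b))/ℏ = 0.6325 on the right.
Continuity of ψ and ψ′ at the step yields the reflection amplitude r = (k₁ − k₂)/(k₁ + k₂) = 0.5773; thus R = |r|² = 0.3333, T = 0.6667.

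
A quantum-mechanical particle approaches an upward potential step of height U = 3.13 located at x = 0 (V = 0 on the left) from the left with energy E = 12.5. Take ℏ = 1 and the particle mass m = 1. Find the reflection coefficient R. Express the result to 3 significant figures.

On each side the TISE gives plane waves with k = √(2m(E − V))/ℏ: k₁ = √(2·1·12.5) = 5.000, k₂ = √(2·1·9.37) = 4.329.
Matching ψ and ψ′ at x = 0 gives r = (k₁ − k₂)/(k₁ + k₂), so R = r² = 0.005174 and T = 1 − R = 0.9948.

R = 0.00517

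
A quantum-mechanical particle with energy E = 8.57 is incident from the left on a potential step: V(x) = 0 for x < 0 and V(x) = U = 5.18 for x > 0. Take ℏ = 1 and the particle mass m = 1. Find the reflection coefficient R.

R = 0.0519

On each side the TISE gives plane waves with k = √(2m(E − V))/ℏ: k₁ = √(2·1·8.57) = 4.140, k₂ = √(2·1·3.39) = 2.604.
Matching ψ and ψ′ at x = 0 gives r = (k₁ − k₂)/(k₁ + k₂), so R = r² = 0.05189 and T = 1 − R = 0.9481.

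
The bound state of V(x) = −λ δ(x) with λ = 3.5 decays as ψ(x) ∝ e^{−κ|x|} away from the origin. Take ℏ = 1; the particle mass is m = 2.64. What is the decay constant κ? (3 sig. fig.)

Integrating the TISE across x = 0 gives the cusp condition ψ'(0⁺) − ψ'(0⁻) = −(2mλ/ℏ²)ψ(0).
With ψ ∝ e^{−κ|x|} this yields −2κ = −2mλ/ℏ², so κ = mλ/ℏ² = 9.240.

κ = 9.24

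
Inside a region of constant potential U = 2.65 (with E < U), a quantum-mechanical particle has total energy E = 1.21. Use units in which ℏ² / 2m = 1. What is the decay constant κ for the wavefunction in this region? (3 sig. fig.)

Since E < U the TISE in this region is ψ'' = κ²ψ with κ = √(2m(U − E))/ℏ.
κ = √(2 × 0.5 × 1.44) = 1.200.

κ = 1.20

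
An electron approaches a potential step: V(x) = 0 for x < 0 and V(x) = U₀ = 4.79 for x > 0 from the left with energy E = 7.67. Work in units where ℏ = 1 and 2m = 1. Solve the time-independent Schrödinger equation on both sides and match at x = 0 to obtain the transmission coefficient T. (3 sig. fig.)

The wavenumbers are k₁ = √(2mE)/ℏ = 2.769 on the left and k₂ = √(2m(E − U₀))/ℏ = 1.697 on the right.
Continuity of ψ and ψ′ at the step yields the reflection amplitude r = (k₁ − k₂)/(k₁ + k₂) = 0.2401; thus R = |r|² = 0.05765, T = 0.9424.

T = 0.942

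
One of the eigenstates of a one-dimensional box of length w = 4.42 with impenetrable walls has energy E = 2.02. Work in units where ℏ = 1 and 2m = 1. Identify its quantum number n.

From E_n = n²π²ℏ²/(2mw²) invert to n = √(2mw²E)/(πℏ).
n = (4.42/π) × √(2 × 0.5 × 2.02) = 2.000 → n = 2.

n = 2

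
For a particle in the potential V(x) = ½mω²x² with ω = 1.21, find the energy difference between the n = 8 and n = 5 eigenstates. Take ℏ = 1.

ΔE = 3.63

E_n = ℏω(n + ½), so ΔE = (8 − 5) ℏω = 3 × 1.21 = 3.630.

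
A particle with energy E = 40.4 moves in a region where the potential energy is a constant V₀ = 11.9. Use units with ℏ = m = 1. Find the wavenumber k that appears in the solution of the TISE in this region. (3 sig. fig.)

k = 7.55

With E > V₀ the solution is oscillatory, ψ ∝ e^{±ikx} with k = √(2m(E − V₀))/ℏ.
k = √(2 × 1 × 28.5) = 7.550.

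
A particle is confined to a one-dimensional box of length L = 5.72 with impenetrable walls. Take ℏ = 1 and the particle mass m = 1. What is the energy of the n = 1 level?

Requiring ψ(0) = ψ(L) = 0 quantises k = nπ/L, hence E_n = ℏ²k²/2m = n²π²ℏ²/(2mL²).
E_1 = 1² × π² / (2 × 1 × 5.72²) = 0.1508.

E = 0.151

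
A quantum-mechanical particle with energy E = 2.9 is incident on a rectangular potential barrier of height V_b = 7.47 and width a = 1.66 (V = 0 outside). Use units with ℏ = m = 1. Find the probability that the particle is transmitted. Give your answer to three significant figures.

Since E < V_b the interior solution is evanescent with decay constant κ = √(2m(V_b − E))/ℏ = 3.023.
κa = 5.019, sinh(κa) = 75.60.
The exact tunnelling result is T⁻¹ = 1 + V_b² sinh²(κa) / [4E(V_b − E)] = 6016, so T = 0.000166.

T = 0.000166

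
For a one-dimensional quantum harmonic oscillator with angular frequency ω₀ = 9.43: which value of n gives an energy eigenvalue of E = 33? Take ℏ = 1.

n = 3

Invert E_n = (n + ½)ℏω₀: n = E/ℏω₀ − ½ = 2.999, so n = 3.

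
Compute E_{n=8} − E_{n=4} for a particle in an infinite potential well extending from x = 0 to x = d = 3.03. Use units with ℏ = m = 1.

E_n = n²π²ℏ²/(2md²), so ΔE = (8² − 4²) π²ℏ²/(2md²).
ΔE = 48 × π² / (2 × 1 × 3.03²) = 25.80.

ΔE = 25.8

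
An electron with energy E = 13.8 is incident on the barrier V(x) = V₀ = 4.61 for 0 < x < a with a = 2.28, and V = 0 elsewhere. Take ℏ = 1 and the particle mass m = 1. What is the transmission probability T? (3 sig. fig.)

T = 0.995

E > V₀: inside the barrier k₂ = √(2m(E − V₀))/ℏ = 4.287, k₂a = 9.775.
T = [1 + V₀² sin²(k₂a) / (4E(E − V₀))]⁻¹ = 1/1.005 = 0.995.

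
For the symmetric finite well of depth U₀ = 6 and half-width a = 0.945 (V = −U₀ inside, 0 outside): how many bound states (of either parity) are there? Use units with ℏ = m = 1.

N = 3

Define the well-strength parameter z₀ = (a/ℏ)√(2mU₀) = 0.945 × √(2·1·6) = 3.274.
A new bound state (alternating even/odd) appears each time z₀ passes a multiple of π/2, so N = ⌊2z₀/π⌋ + 1 = ⌊2.084⌋ + 1 = 3.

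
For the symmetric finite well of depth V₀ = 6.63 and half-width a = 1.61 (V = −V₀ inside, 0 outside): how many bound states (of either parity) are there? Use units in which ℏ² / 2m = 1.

N = 3

Define the well-strength parameter z₀ = (a/ℏ)√(2mV₀) = 1.61 × √(2·0.5·6.63) = 4.146.
A new bound state (alternating even/odd) appears each time z₀ passes a multiple of π/2, so N = ⌊2z₀/π⌋ + 1 = ⌊2.639⌋ + 1 = 3.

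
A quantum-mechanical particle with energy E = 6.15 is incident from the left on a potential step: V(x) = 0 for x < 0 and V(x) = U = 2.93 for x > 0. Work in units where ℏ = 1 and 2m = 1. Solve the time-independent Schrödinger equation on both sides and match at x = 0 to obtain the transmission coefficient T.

The wavenumbers are k₁ = √(2mE)/ℏ = 2.480 on the left and k₂ = √(2m(E − U))/ℏ = 1.794 on the right.
Matching ψ and ψ′ at x = 0 gives r = (k₁ − k₂)/(k₁ + k₂), so R = r² = 0.02572 and T = 1 − R = 0.9743.

T = 0.974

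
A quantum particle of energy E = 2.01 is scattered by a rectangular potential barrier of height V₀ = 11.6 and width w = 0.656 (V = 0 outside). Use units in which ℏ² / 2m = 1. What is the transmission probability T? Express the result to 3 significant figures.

T = 0.0392

Since E < V₀ the interior solution is evanescent with decay constant κ = √(2m(V₀ − E))/ℏ = 3.097.
κw = 2.031, sinh(κw) = 3.747.
The exact tunnelling result is T⁻¹ = 1 + V₀² sinh²(κw) / [4E(V₀ − E)] = 25.50, so T = 0.0392.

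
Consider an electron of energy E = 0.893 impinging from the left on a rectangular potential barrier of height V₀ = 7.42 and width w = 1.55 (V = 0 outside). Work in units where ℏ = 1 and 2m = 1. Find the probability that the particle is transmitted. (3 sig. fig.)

E < V₀: inside the barrier ψ ∝ e^{±κx} with κ = √(2m(V₀ − E))/ℏ = 2.555.
κw = 3.960, sinh(κw) = 26.22.
Matching ψ, ψ′ at both faces gives T = [1 + V₀² sinh²(κw) / (4E(V₀ − E))]⁻¹ = 1/1624 = 0.000616.

T = 0.000616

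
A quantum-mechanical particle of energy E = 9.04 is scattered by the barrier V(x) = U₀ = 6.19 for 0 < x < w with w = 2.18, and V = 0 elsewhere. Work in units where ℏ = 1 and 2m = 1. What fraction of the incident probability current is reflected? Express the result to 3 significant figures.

E > U₀: inside the barrier k₂ = √(2m(E − U₀))/ℏ = 1.688, k₂w = 3.680.
Matching at both interfaces gives T⁻¹ = 1 + U₀² sin²(k₂w) / [4E(E − U₀)] = 1.098, hence T = 0.911.
R = 1 − T = 0.0891.

R = 0.0891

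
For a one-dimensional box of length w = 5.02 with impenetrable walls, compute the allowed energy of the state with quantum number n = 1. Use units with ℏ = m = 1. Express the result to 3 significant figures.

E = 0.196

Requiring ψ(0) = ψ(w) = 0 quantises k = nπ/w, hence E_n = ℏ²k²/2m = n²π²ℏ²/(2mw²).
E_1 = 1² × π² / (2 × 1 × 5.02²) = 0.1958.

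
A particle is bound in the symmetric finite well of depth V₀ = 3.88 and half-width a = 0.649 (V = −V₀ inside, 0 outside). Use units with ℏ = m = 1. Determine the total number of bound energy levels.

The dimensionless depth is z₀ = a√(2mV₀)/ℏ = 0.649 × √(7.760) = 1.808.
A new bound state (alternating even/odd) appears each time z₀ passes a multiple of π/2, so N = ⌊2z₀/π⌋ + 1 = ⌊1.151⌋ + 1 = 2.

N = 2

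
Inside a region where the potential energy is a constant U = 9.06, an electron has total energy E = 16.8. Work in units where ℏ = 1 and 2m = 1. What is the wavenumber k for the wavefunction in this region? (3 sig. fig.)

With E > U the solution is oscillatory, ψ ∝ e^{±ikx} with k = √(2m(E − U))/ℏ.
k = √(2 × 0.5 × 7.74) = 2.782.

k = 2.78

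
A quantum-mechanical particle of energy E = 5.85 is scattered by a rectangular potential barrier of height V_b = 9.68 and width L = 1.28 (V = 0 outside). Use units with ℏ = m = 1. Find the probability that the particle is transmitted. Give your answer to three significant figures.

E < V_b: inside the barrier ψ ∝ e^{±κx} with κ = √(2m(V_b − E))/ℏ = 2.768.
κL = 3.543, sinh(κL) = 17.26.
Matching ψ, ψ′ at both faces gives T = [1 + V_b² sinh²(κL) / (4E(V_b − E))]⁻¹ = 1/312.6 = 0.00320.

T = 0.00320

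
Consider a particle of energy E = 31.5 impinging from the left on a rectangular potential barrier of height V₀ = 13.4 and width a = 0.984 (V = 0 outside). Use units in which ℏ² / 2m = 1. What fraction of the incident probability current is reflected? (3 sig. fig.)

R = 0.0556

E > V₀: inside the barrier k₂ = √(2m(E − V₀))/ℏ = 4.254, k₂a = 4.186.
Matching at both interfaces gives T⁻¹ = 1 + V₀² sin²(k₂a) / [4E(E − V₀)] = 1.059, hence T = 0.944.
R = 1 − T = 0.0556.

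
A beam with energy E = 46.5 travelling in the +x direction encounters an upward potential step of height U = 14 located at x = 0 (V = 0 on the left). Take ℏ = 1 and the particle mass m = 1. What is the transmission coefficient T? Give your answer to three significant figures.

T = 0.992

On each side the TISE gives plane waves with k = √(2m(E − V))/ℏ: k₁ = √(2·1·46.5) = 9.644, k₂ = √(2·1·32.5) = 8.062.
Continuity of ψ and ψ′ at the step yields the reflection amplitude r = (k₁ − k₂)/(k₁ + k₂) = 0.08931; thus R = |r|² = 0.007977, T = 0.9920.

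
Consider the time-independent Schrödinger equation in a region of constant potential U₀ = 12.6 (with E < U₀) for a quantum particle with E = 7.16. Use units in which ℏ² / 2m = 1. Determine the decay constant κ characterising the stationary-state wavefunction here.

κ = 2.33

Since E < U₀ the TISE in this region is ψ'' = κ²ψ with κ = √(2m(U₀ − E))/ℏ.
κ = √(2 × 0.5 × 5.44) = 2.332.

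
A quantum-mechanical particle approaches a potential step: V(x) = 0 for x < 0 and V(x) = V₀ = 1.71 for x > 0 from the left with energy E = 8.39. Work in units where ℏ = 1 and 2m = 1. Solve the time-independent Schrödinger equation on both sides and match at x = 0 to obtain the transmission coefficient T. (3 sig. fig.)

On each side the TISE gives plane waves with k = √(2m(E − V))/ℏ: k₁ = √(2·½·8.39) = 2.897, k₂ = √(2·½·6.68) = 2.585.
Matching ψ and ψ′ at x = 0 gives r = (k₁ − k₂)/(k₁ + k₂), so R = r² = 0.003240 and T = 1 − R = 0.9968.

T = 0.997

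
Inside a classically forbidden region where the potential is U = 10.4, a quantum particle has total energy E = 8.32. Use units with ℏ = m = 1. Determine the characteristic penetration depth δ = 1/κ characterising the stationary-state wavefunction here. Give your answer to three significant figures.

δ = 0.490

Since E < U the TISE in this region is ψ'' = κ²ψ with κ = √(2m(U − E))/ℏ.
κ = √(2 × 1 × 2.08) = 2.040. The penetration depth is δ = 1/κ = 0.490.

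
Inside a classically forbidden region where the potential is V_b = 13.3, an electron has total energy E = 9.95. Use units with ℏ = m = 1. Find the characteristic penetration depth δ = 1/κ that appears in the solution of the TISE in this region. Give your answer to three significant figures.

Since E < V_b the TISE in this region is ψ'' = κ²ψ with κ = √(2m(V_b − E))/ℏ.
κ = √(2 × 1 × 3.35) = 2.588. The penetration depth is δ = 1/κ = 0.386.

δ = 0.386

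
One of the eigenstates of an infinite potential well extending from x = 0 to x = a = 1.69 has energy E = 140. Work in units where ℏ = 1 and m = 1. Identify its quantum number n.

n = 9

From E_n = n²π²ℏ²/(2ma²) invert to n = √(2ma²E)/(πℏ).
n = (1.69/π) × √(2 × 1 × 140) = 9.002 → n = 9.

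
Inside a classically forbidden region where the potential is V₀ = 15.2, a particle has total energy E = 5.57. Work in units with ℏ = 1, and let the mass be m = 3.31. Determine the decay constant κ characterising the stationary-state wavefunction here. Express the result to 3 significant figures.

κ = 7.98

Since E < V₀ the TISE in this region is ψ'' = κ²ψ with κ = √(2m(V₀ − E))/ℏ.
κ = √(2 × 3.31 × 9.63) = 7.984.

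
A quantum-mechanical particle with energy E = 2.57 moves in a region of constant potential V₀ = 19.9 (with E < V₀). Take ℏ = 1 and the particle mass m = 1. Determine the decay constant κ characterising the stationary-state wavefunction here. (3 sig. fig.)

Since E < V₀ the TISE in this region is ψ'' = κ²ψ with κ = √(2m(V₀ − E))/ℏ.
κ = √(2 × 1 × 17.33) = 5.887.

κ = 5.89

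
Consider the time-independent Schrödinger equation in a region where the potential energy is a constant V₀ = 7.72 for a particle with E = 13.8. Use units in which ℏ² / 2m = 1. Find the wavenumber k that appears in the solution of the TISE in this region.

With E > V₀ the solution is oscillatory, ψ ∝ e^{±ikx} with k = √(2m(E − V₀))/ℏ.
k = √(2 × 0.5 × 6.08) = 2.466.

k = 2.47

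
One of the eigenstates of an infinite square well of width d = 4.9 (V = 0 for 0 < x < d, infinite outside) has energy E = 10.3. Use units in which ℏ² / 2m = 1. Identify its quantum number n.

n = 5

From E_n = n²π²ℏ²/(2md²) invert to n = √(2md²E)/(πℏ).
n = (4.9/π) × √(2 × 0.5 × 10.3) = 5.006 → n = 5.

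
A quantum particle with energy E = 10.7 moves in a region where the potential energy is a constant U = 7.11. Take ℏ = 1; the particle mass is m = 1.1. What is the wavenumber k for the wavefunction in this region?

With E > U the solution is oscillatory, ψ ∝ e^{±ikx} with k = √(2m(E − U))/ℏ.
k = √(2 × 1.1 × 3.59) = 2.810.

k = 2.81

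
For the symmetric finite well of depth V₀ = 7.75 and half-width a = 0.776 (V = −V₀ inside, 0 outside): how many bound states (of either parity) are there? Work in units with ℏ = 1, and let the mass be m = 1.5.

The dimensionless depth is z₀ = a√(2mV₀)/ℏ = 0.776 × √(23.25) = 3.742.
A new bound state (alternating even/odd) appears each time z₀ passes a multiple of π/2, so N = ⌊2z₀/π⌋ + 1 = ⌊2.382⌋ + 1 = 3.

N = 3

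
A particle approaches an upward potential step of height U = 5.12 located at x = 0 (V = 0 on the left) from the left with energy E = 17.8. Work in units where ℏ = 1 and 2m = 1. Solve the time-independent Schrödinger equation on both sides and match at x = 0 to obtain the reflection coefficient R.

On each side the TISE gives plane waves with k = √(2m(E − V))/ℏ: k₁ = √(2·½·17.8) = 4.219, k₂ = √(2·½·12.68) = 3.561.
Matching ψ and ψ′ at x = 0 gives r = (k₁ − k₂)/(k₁ + k₂), so R = r² = 0.007156 and T = 1 − R = 0.9928.

R = 0.00716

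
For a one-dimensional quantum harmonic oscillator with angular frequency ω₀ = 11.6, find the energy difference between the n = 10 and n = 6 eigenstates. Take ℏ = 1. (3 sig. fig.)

E_n = ℏω₀(n + ½), so ΔE = (10 − 6) ℏω₀ = 4 × 11.6 = 46.40.

ΔE = 46.4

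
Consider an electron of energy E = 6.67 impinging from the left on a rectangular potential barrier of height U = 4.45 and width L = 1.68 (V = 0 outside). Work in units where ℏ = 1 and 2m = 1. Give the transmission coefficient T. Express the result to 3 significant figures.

E > U: inside the barrier k₂ = √(2m(E − U))/ℏ = 1.490, k₂L = 2.503.
T = [1 + U² sin²(k₂L) / (4E(E − U))]⁻¹ = 1/1.119 = 0.894.

T = 0.894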